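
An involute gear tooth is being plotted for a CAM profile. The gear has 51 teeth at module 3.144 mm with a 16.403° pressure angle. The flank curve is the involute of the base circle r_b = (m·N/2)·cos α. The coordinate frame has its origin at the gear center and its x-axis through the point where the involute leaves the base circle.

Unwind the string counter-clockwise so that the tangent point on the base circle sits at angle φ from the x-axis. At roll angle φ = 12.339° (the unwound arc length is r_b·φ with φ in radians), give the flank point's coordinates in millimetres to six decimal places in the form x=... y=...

pitch radius r_p = m·N/2 = 3.144·51/2 = 80.172000
base radius r_b = r_p·cos α = 80.172000·cos 16.403° = 76.908935
roll angle φ = 12.339° = 0.21535618 rad
x = r_b·(cos φ + φ·sin φ) = 76.908935·(0.97690034 + 0.21535618·0.21369539) = 78.671762
y = r_b·(sin φ − φ·cos φ) = 76.908935·(0.21369539 − 0.21535618·0.97690034) = 0.254866

x=78.671762 y=0.254866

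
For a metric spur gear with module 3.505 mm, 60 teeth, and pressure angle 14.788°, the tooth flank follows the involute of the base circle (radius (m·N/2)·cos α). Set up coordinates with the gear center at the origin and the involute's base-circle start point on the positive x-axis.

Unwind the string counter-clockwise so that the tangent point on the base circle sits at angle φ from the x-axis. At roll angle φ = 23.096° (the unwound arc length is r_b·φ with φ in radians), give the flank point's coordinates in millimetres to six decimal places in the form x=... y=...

x=109.594552 y=2.183877

pitch radius r_p = m·N/2 = 3.505·60/2 = 105.150000
base radius r_b = r_p·cos α = 105.150000·cos 14.788° = 101.667103
roll angle φ = 23.096° = 0.40310124 rad
x = r_b·(cos φ + φ·sin φ) = 101.667103·(0.91984889 + 0.40310124·0.39227290) = 109.594552
y = r_b·(sin φ − φ·cos φ) = 101.667103·(0.39227290 − 0.40310124·0.91984889) = 2.183877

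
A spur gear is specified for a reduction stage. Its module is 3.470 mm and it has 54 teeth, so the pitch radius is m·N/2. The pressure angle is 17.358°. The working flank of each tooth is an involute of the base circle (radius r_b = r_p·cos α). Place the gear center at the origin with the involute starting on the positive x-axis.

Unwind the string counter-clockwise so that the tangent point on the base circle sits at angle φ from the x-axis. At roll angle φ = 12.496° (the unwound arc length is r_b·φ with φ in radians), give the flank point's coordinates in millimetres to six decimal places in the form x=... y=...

pitch radius r_p = m·N/2 = 3.470·54/2 = 93.690000
base radius r_b = r_p·cos α = 93.690000·cos 17.358° = 89.423290
roll angle φ = 12.496° = 0.21809634 rad
x = r_b·(cos φ + φ·sin φ) = 89.423290·(0.97631112 + 0.21809634·0.21637146) = 91.524821
y = r_b·(sin φ − φ·cos φ) = 89.423290·(0.21637146 − 0.21809634·0.97631112) = 0.307757

x=91.524821 y=0.307757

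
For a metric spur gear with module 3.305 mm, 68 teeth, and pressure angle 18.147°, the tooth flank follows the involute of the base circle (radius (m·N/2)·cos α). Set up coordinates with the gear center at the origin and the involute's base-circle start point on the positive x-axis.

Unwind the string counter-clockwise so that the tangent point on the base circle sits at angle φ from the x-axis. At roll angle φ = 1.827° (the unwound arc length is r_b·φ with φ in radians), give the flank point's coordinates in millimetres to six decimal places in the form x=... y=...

x=106.835052 y=0.001154

pitch radius r_p = m·N/2 = 3.305·68/2 = 112.370000
base radius r_b = r_p·cos α = 112.370000·cos 18.147° = 106.780779
roll angle φ = 1.827° = 0.03188717 rad
x = r_b·(cos φ + φ·sin φ) = 106.780779·(0.99949165 + 0.03188717·0.03188176) = 106.835052
y = r_b·(sin φ − φ·cos φ) = 106.780779·(0.03188176 − 0.03188717·0.99949165) = 0.001154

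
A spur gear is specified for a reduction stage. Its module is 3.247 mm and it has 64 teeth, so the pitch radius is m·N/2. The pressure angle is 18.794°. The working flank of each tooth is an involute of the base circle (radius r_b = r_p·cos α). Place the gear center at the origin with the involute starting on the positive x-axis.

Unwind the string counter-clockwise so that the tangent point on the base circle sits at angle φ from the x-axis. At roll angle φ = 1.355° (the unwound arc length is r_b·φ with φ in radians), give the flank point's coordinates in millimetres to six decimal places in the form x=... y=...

pitch radius r_p = m·N/2 = 3.247·64/2 = 103.904000
base radius r_b = r_p·cos α = 103.904000·cos 18.794° = 98.364151
roll angle φ = 1.355° = 0.02364921 rad
x = r_b·(cos φ + φ·sin φ) = 98.364151·(0.99972037 + 0.02364921·0.02364701) = 98.391654
y = r_b·(sin φ − φ·cos φ) = 98.364151·(0.02364701 − 0.02364921·0.99972037) = 0.000434

x=98.391654 y=0.000434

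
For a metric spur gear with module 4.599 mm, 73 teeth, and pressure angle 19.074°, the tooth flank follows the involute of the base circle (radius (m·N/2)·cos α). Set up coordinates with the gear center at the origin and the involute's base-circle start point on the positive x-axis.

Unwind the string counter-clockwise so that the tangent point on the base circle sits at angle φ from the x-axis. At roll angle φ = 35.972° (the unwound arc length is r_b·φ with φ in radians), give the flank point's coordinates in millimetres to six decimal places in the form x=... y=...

x=186.900053 y=12.578280

pitch radius r_p = m·N/2 = 4.599·73/2 = 167.863500
base radius r_b = r_p·cos α = 167.863500·cos 19.074° = 158.647341
roll angle φ = 35.972° = 0.62782984 rad
x = r_b·(cos φ + φ·sin φ) = 158.647341·(0.80930414 + 0.62782984·0.58738982) = 186.900053
y = r_b·(sin φ − φ·cos φ) = 158.647341·(0.58738982 − 0.62782984·0.80930414) = 12.578280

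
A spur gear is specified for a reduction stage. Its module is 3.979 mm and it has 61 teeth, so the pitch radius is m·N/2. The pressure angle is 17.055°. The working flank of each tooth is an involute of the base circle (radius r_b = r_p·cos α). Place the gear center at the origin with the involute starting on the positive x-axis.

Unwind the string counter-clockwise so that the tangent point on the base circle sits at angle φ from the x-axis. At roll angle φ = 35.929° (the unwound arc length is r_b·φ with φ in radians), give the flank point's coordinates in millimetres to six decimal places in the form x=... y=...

pitch radius r_p = m·N/2 = 3.979·61/2 = 121.359500
base radius r_b = r_p·cos α = 121.359500·cos 17.055° = 116.022553
roll angle φ = 35.929° = 0.62707935 rad
x = r_b·(cos φ + φ·sin φ) = 116.022553·(0.80974475 + 0.62707935·0.58678228) = 136.640201
y = r_b·(sin φ − φ·cos φ) = 116.022553·(0.58678228 − 0.62707935·0.80974475) = 9.166718

x=136.640201 y=9.166718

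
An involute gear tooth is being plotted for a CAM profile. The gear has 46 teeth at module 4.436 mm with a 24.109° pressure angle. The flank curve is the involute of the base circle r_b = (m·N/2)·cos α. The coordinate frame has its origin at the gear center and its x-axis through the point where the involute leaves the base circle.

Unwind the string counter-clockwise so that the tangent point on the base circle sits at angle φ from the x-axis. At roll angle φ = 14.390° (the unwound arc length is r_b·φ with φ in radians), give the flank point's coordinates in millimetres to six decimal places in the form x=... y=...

pitch radius r_p = m·N/2 = 4.436·46/2 = 102.028000
base radius r_b = r_p·cos α = 102.028000·cos 24.109° = 93.128100
roll angle φ = 14.390° = 0.25115288 rad
x = r_b·(cos φ + φ·sin φ) = 93.128100·(0.96862655 + 0.25115288·0.24852083) = 96.019101
y = r_b·(sin φ − φ·cos φ) = 93.128100·(0.24852083 − 0.25115288·0.96862655) = 0.488688

x=96.019101 y=0.488688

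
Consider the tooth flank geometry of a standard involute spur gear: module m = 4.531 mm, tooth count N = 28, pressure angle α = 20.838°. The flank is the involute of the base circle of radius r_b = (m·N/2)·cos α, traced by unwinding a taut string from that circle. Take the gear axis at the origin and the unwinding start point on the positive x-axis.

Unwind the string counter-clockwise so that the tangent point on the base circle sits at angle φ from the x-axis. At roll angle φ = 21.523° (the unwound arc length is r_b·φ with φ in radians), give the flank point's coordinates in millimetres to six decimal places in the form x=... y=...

x=63.321232 y=1.032813

pitch radius r_p = m·N/2 = 4.531·28/2 = 63.434000
base radius r_b = r_p·cos α = 63.434000·cos 20.838° = 59.284779
roll angle φ = 21.523° = 0.37564721 rad
x = r_b·(cos φ + φ·sin φ) = 59.284779·(0.93027037 + 0.37564721·0.36687469) = 63.321232
y = r_b·(sin φ − φ·cos φ) = 59.284779·(0.36687469 − 0.37564721·0.93027037) = 1.032813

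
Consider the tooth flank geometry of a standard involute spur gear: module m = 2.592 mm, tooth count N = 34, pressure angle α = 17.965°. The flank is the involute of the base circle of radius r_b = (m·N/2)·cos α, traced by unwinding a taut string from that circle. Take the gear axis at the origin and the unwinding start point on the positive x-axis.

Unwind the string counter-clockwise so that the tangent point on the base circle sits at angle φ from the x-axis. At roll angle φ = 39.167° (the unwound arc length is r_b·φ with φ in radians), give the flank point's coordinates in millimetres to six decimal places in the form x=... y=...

pitch radius r_p = m·N/2 = 2.592·34/2 = 44.064000
base radius r_b = r_p·cos α = 44.064000·cos 17.965° = 41.915664
roll angle φ = 39.167° = 0.68359311 rad
x = r_b·(cos φ + φ·sin φ) = 41.915664·(0.77530838 + 0.68359311·0.63158286) = 50.594473
y = r_b·(sin φ − φ·cos φ) = 41.915664·(0.63158286 − 0.68359311·0.77530838) = 4.258103

x=50.594473 y=4.258103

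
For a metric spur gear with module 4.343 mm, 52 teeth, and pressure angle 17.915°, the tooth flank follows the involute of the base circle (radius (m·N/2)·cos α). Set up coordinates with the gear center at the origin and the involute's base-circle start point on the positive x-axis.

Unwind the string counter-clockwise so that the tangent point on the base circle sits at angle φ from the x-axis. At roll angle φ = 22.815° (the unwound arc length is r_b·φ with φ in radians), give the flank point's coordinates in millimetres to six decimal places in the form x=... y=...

pitch radius r_p = m·N/2 = 4.343·52/2 = 112.918000
base radius r_b = r_p·cos α = 112.918000·cos 17.915° = 107.443047
roll angle φ = 22.815° = 0.39819687 rad
x = r_b·(cos φ + φ·sin φ) = 107.443047·(0.92176167 + 0.39819687·0.38775692) = 115.626475
y = r_b·(sin φ − φ·cos φ) = 107.443047·(0.38775692 − 0.39819687·0.92176167) = 2.225608

x=115.626475 y=2.225608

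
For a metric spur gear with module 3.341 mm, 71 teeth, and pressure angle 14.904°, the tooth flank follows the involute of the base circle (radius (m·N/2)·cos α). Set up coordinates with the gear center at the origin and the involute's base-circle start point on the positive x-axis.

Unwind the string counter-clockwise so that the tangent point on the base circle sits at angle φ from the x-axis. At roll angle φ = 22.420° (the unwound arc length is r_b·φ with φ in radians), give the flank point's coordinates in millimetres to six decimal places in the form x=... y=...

pitch radius r_p = m·N/2 = 3.341·71/2 = 118.605500
base radius r_b = r_p·cos α = 118.605500·cos 14.904° = 114.615389
roll angle φ = 22.420° = 0.39130282 rad
x = r_b·(cos φ + φ·sin φ) = 114.615389·(0.92441296 + 0.39130282·0.38139308) = 123.057173
y = r_b·(sin φ − φ·cos φ) = 114.615389·(0.38139308 − 0.39130282·0.92441296) = 2.254219

x=123.057173 y=2.254219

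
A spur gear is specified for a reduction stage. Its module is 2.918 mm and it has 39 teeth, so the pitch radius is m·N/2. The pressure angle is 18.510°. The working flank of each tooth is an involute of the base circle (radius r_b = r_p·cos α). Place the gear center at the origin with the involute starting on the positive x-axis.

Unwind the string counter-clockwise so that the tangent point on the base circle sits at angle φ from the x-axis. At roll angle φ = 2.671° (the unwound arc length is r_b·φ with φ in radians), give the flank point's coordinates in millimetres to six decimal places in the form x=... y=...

x=54.016011 y=0.001822

pitch radius r_p = m·N/2 = 2.918·39/2 = 56.901000
base radius r_b = r_p·cos α = 56.901000·cos 18.510° = 53.957412
roll angle φ = 2.671° = 0.04661774 rad
x = r_b·(cos φ + φ·sin φ) = 53.957412·(0.99891359 + 0.04661774·0.04660086) = 54.016011
y = r_b·(sin φ − φ·cos φ) = 53.957412·(0.04660086 − 0.04661774·0.99891359) = 0.001822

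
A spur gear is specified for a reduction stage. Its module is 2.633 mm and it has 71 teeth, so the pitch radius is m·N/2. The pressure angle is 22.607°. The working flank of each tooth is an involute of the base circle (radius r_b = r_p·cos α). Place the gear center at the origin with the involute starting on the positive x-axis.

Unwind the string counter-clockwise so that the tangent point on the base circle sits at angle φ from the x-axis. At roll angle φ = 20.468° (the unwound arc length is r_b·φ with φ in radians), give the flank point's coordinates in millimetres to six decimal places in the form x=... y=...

x=91.620997 y=1.294620

pitch radius r_p = m·N/2 = 2.633·71/2 = 93.471500
base radius r_b = r_p·cos α = 93.471500·cos 22.607° = 86.289455
roll angle φ = 20.468° = 0.35723399 rad
x = r_b·(cos φ + φ·sin φ) = 86.289455·(0.93686764 + 0.35723399·0.34968419) = 91.620997
y = r_b·(sin φ − φ·cos φ) = 86.289455·(0.34968419 − 0.35723399·0.93686764) = 1.294620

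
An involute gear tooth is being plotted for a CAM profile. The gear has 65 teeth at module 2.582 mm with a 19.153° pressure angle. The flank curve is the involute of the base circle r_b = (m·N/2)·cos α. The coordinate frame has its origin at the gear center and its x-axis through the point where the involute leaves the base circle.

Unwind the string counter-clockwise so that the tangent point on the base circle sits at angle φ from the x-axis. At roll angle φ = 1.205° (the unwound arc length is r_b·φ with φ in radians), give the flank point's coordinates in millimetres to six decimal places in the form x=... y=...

pitch radius r_p = m·N/2 = 2.582·65/2 = 83.915000
base radius r_b = r_p·cos α = 83.915000·cos 19.153° = 79.269954
roll angle φ = 1.205° = 0.02103122 rad
x = r_b·(cos φ + φ·sin φ) = 79.269954·(0.99977885 + 0.02103122·0.02102967) = 79.287483
y = r_b·(sin φ − φ·cos φ) = 79.269954·(0.02102967 − 0.02103122·0.99977885) = 0.000246

x=79.287483 y=0.000246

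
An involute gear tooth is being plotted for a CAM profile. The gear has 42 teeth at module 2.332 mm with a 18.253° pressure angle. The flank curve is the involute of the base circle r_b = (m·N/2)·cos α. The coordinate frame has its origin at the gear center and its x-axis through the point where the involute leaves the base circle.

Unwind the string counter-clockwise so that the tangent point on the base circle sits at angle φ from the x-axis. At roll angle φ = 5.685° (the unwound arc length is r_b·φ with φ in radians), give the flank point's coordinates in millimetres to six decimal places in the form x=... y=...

x=46.736234 y=0.015129

pitch radius r_p = m·N/2 = 2.332·42/2 = 48.972000
base radius r_b = r_p·cos α = 48.972000·cos 18.253° = 46.507863
roll angle φ = 5.685° = 0.09922197 rad
x = r_b·(cos φ + φ·sin φ) = 46.507863·(0.99508154 + 0.09922197·0.09905924) = 46.736234
y = r_b·(sin φ − φ·cos φ) = 46.507863·(0.09905924 − 0.09922197·0.99508154) = 0.015129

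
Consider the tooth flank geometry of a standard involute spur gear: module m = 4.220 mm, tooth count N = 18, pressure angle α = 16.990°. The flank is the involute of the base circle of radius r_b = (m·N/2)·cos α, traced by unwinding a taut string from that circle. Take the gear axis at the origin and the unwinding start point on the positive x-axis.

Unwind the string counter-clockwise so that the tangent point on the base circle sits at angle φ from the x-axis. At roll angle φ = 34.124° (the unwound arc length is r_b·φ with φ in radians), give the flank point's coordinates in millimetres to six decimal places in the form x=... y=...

x=42.204266 y=2.468205

pitch radius r_p = m·N/2 = 4.220·18/2 = 37.980000
base radius r_b = r_p·cos α = 37.980000·cos 16.990° = 36.322392
roll angle φ = 34.124° = 0.59557615 rad
x = r_b·(cos φ + φ·sin φ) = 36.322392·(0.82782542 + 0.59557615·0.56098580) = 42.204266
y = r_b·(sin φ − φ·cos φ) = 36.322392·(0.56098580 − 0.59557615·0.82782542) = 2.468205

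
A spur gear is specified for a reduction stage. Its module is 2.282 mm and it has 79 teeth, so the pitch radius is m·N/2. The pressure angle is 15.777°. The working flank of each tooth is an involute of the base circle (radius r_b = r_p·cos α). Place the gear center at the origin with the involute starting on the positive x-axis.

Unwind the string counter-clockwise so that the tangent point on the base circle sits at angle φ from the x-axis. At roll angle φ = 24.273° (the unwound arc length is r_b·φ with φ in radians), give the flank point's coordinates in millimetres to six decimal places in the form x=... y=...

x=94.181497 y=2.159246

pitch radius r_p = m·N/2 = 2.282·79/2 = 90.139000
base radius r_b = r_p·cos α = 90.139000·cos 15.777° = 86.743213
roll angle φ = 24.273° = 0.42364377 rad
x = r_b·(cos φ + φ·sin φ) = 86.743213·(0.91159710 + 0.42364377·0.41108482) = 94.181497
y = r_b·(sin φ − φ·cos φ) = 86.743213·(0.41108482 − 0.42364377·0.91159710) = 2.159246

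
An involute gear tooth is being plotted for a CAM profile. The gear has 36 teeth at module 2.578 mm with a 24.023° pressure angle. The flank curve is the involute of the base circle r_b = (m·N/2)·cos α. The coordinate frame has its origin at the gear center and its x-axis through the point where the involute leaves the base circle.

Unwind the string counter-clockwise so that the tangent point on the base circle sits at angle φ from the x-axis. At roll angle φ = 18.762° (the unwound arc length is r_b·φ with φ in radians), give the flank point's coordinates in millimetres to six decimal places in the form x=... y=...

x=44.596460 y=0.490786

pitch radius r_p = m·N/2 = 2.578·36/2 = 46.404000
base radius r_b = r_p·cos α = 46.404000·cos 24.023° = 42.384583
roll angle φ = 18.762° = 0.32745867 rad
x = r_b·(cos φ + φ·sin φ) = 42.384583·(0.94686279 + 0.32745867·0.32163778) = 44.596460
y = r_b·(sin φ − φ·cos φ) = 42.384583·(0.32163778 − 0.32745867·0.94686279) = 0.490786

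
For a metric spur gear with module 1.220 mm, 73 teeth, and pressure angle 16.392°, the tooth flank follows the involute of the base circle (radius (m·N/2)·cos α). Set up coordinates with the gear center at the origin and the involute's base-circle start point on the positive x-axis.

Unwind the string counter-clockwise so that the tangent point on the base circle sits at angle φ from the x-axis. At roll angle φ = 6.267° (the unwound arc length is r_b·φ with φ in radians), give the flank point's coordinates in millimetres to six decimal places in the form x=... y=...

pitch radius r_p = m·N/2 = 1.220·73/2 = 44.530000
base radius r_b = r_p·cos α = 44.530000·cos 16.392° = 42.720006
roll angle φ = 6.267° = 0.10937978 rad
x = r_b·(cos φ + φ·sin φ) = 42.720006·(0.99402399 + 0.10937978·0.10916181) = 42.974792
y = r_b·(sin φ − φ·cos φ) = 42.720006·(0.10916181 − 0.10937978·0.99402399) = 0.018612

x=42.974792 y=0.018612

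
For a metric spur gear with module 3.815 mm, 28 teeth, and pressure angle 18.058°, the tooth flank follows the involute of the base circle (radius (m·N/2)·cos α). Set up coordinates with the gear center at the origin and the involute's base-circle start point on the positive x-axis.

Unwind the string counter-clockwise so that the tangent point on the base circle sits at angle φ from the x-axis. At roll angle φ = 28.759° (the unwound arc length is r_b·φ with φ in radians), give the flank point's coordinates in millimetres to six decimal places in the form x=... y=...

pitch radius r_p = m·N/2 = 3.815·28/2 = 53.410000
base radius r_b = r_p·cos α = 53.410000·cos 18.058° = 50.779195
roll angle φ = 28.759° = 0.50193924 rad
x = r_b·(cos φ + φ·sin φ) = 50.779195·(0.87665119 + 0.50193924·0.48112648) = 56.778627
y = r_b·(sin φ − φ·cos φ) = 50.779195·(0.48112648 − 0.50193924·0.87665119) = 2.087068

x=56.778627 y=2.087068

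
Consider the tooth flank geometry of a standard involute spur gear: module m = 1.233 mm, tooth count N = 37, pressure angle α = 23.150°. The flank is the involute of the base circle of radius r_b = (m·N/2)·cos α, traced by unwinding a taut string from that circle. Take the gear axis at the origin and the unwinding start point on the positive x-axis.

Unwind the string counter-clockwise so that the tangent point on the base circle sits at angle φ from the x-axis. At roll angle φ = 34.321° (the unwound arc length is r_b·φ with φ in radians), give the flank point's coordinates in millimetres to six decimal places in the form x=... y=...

pitch radius r_p = m·N/2 = 1.233·37/2 = 22.810500
base radius r_b = r_p·cos α = 22.810500·cos 23.150° = 20.973770
roll angle φ = 34.321° = 0.59901445 rad
x = r_b·(cos φ + φ·sin φ) = 20.973770·(0.82589170 + 0.59901445·0.56382879) = 24.405778
y = r_b·(sin φ − φ·cos φ) = 20.973770·(0.56382879 − 0.59901445·0.82589170) = 1.449450

x=24.405778 y=1.449450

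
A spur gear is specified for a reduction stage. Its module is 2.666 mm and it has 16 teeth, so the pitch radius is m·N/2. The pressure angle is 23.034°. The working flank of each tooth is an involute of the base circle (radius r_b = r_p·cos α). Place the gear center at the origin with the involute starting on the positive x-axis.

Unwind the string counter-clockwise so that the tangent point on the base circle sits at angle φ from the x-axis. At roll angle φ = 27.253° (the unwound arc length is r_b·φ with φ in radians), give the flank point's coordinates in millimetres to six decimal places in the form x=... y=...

x=21.723905 y=0.688276

pitch radius r_p = m·N/2 = 2.666·16/2 = 21.328000
base radius r_b = r_p·cos α = 21.328000·cos 23.034° = 19.627579
roll angle φ = 27.253° = 0.47565458 rad
x = r_b·(cos φ + φ·sin φ) = 19.627579·(0.88899317 + 0.47565458·0.45792046) = 21.723905
y = r_b·(sin φ − φ·cos φ) = 19.627579·(0.45792046 − 0.47565458·0.88899317) = 0.688276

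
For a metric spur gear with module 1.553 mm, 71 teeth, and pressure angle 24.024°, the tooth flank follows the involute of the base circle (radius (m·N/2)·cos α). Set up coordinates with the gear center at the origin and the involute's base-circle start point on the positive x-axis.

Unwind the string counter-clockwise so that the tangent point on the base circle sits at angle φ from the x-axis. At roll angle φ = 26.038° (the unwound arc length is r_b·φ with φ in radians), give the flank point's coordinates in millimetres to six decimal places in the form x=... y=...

pitch radius r_p = m·N/2 = 1.553·71/2 = 55.131500
base radius r_b = r_p·cos α = 55.131500·cos 24.024° = 50.355734
roll angle φ = 26.038° = 0.45444883 rad
x = r_b·(cos φ + φ·sin φ) = 50.355734·(0.89850311 + 0.45444883·0.43896715) = 55.290154
y = r_b·(sin φ − φ·cos φ) = 50.355734·(0.43896715 − 0.45444883·0.89850311) = 1.543074

x=55.290154 y=1.543074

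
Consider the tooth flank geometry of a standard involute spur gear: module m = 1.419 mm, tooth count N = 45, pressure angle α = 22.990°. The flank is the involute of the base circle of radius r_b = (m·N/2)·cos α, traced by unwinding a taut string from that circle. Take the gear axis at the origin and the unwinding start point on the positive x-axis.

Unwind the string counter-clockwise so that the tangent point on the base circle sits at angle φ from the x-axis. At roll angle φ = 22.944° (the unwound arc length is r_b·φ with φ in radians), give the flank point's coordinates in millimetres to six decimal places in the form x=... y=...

x=31.654560 y=0.619100

pitch radius r_p = m·N/2 = 1.419·45/2 = 31.927500
base radius r_b = r_p·cos α = 31.927500·cos 22.990° = 29.391596
roll angle φ = 22.944° = 0.40044834 rad
x = r_b·(cos φ + φ·sin φ) = 29.391596·(0.92088631 + 0.40044834·0.38983125) = 31.654560
y = r_b·(sin φ − φ·cos φ) = 29.391596·(0.38983125 − 0.40044834·0.92088631) = 0.619100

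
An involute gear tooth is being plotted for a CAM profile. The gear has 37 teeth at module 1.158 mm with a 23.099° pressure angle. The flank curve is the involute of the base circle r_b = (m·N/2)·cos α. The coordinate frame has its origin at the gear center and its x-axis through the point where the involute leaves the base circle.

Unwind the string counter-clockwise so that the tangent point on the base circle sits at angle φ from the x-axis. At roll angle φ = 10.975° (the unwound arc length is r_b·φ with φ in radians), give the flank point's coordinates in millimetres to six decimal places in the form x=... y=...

pitch radius r_p = m·N/2 = 1.158·37/2 = 21.423000
base radius r_b = r_p·cos α = 21.423000·cos 23.099° = 19.705483
roll angle φ = 10.975° = 0.19154989 rad
x = r_b·(cos φ + φ·sin φ) = 19.705483·(0.98171035 + 0.19154989·0.19038066) = 20.063684
y = r_b·(sin φ − φ·cos φ) = 19.705483·(0.19038066 − 0.19154989·0.98171035) = 0.045996

x=20.063684 y=0.045996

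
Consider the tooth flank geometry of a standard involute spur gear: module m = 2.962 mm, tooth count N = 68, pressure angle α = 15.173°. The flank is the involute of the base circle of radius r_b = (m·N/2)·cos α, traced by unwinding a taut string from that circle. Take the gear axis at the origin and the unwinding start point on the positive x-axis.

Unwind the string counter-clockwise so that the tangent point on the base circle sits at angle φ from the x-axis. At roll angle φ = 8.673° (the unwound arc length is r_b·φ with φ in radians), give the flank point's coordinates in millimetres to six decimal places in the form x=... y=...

pitch radius r_p = m·N/2 = 2.962·68/2 = 100.708000
base radius r_b = r_p·cos α = 100.708000·cos 15.173° = 97.197313
roll angle φ = 8.673° = 0.15137241 rad
x = r_b·(cos φ + φ·sin φ) = 97.197313·(0.98856506 + 0.15137241·0.15079499) = 98.304513
y = r_b·(sin φ − φ·cos φ) = 97.197313·(0.15079499 − 0.15137241·0.98856506) = 0.112119

x=98.304513 y=0.112119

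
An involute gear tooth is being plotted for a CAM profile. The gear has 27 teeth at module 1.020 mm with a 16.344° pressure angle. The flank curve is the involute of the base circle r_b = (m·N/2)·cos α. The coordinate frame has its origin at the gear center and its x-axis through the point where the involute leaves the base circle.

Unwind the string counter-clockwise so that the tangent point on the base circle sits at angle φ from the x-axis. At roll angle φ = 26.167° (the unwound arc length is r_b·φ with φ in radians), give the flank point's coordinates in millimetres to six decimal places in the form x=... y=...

pitch radius r_p = m·N/2 = 1.020·27/2 = 13.770000
base radius r_b = r_p·cos α = 13.770000·cos 16.344° = 13.213547
roll angle φ = 26.167° = 0.45670031 rad
x = r_b·(cos φ + φ·sin φ) = 13.213547·(0.89751251 + 0.45670031·0.44098900) = 14.520530
y = r_b·(sin φ − φ·cos φ) = 13.213547·(0.44098900 − 0.45670031·0.89751251) = 0.410872

x=14.520530 y=0.410872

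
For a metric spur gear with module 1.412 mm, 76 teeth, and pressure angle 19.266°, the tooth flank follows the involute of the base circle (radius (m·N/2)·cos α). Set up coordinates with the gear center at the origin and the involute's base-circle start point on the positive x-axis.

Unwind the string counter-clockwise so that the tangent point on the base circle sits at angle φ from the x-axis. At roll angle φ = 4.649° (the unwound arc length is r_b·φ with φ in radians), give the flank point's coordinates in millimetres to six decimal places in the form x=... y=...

x=50.817561 y=0.009013

pitch radius r_p = m·N/2 = 1.412·76/2 = 53.656000
base radius r_b = r_p·cos α = 53.656000·cos 19.266° = 50.651099
roll angle φ = 4.649° = 0.08114036 rad
x = r_b·(cos φ + φ·sin φ) = 50.651099·(0.99670993 + 0.08114036·0.08105135) = 50.817561
y = r_b·(sin φ − φ·cos φ) = 50.651099·(0.08105135 − 0.08114036·0.99670993) = 0.009013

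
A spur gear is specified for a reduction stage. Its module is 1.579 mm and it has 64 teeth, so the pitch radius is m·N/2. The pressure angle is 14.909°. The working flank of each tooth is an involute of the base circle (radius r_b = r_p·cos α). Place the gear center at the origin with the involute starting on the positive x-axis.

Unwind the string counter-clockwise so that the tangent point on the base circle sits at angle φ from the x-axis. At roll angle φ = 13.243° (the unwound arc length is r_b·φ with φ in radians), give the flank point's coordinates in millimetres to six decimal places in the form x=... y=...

pitch radius r_p = m·N/2 = 1.579·64/2 = 50.528000
base radius r_b = r_p·cos α = 50.528000·cos 14.909° = 48.827009
roll angle φ = 13.243° = 0.23113395 rad
x = r_b·(cos φ + φ·sin φ) = 48.827009·(0.97340725 + 0.23113395·0.22908147) = 50.113882
y = r_b·(sin φ − φ·cos φ) = 48.827009·(0.22908147 − 0.23113395·0.97340725) = 0.199898

x=50.113882 y=0.199898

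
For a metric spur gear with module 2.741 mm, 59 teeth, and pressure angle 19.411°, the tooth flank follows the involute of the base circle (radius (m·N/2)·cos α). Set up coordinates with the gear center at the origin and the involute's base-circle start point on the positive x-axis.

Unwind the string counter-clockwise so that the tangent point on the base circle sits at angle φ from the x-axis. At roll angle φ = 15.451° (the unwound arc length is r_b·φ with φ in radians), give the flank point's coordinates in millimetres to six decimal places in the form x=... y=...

x=78.986168 y=0.494920

pitch radius r_p = m·N/2 = 2.741·59/2 = 80.859500
base radius r_b = r_p·cos α = 80.859500·cos 19.411° = 76.263355
roll angle φ = 15.451° = 0.26967082 rad
x = r_b·(cos φ + φ·sin φ) = 76.263355·(0.96385865 + 0.26967082·0.26641417) = 78.986168
y = r_b·(sin φ − φ·cos φ) = 76.263355·(0.26641417 − 0.26967082·0.96385865) = 0.494920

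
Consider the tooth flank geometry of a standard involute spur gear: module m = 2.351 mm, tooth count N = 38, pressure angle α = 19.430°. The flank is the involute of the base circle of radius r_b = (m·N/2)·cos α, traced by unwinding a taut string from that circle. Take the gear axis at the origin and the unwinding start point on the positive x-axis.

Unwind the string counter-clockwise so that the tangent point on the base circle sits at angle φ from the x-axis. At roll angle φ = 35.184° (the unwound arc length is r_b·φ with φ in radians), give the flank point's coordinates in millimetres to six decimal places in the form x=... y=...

x=49.334289 y=3.130551

pitch radius r_p = m·N/2 = 2.351·38/2 = 44.669000
base radius r_b = r_p·cos α = 44.669000·cos 19.430° = 42.125038
roll angle φ = 35.184° = 0.61407664 rad
x = r_b·(cos φ + φ·sin φ) = 42.125038·(0.81730584 + 0.61407664·0.57620410) = 49.334289
y = r_b·(sin φ − φ·cos φ) = 42.125038·(0.57620410 − 0.61407664·0.81730584) = 3.130551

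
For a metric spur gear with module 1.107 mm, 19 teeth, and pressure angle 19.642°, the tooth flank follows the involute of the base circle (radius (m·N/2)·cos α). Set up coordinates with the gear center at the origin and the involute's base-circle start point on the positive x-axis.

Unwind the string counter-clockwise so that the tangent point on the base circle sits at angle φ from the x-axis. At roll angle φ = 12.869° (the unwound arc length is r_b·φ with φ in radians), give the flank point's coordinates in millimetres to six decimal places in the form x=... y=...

x=10.151249 y=0.037221

pitch radius r_p = m·N/2 = 1.107·19/2 = 10.516500
base radius r_b = r_p·cos α = 10.516500·cos 19.642° = 9.904559
roll angle φ = 12.869° = 0.22460642 rad
x = r_b·(cos φ + φ·sin φ) = 9.904559·(0.97488184 + 0.22460642·0.22272269) = 10.151249
y = r_b·(sin φ − φ·cos φ) = 9.904559·(0.22272269 − 0.22460642·0.97488184) = 0.037221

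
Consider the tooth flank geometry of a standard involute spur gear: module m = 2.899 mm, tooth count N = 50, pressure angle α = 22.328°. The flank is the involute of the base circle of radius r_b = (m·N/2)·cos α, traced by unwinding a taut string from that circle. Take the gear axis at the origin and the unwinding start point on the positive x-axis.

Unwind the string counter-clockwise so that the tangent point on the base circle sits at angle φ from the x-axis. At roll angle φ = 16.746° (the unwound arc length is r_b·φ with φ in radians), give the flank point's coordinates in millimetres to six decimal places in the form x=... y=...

x=69.843706 y=0.553186

pitch radius r_p = m·N/2 = 2.899·50/2 = 72.475000
base radius r_b = r_p·cos α = 72.475000·cos 22.328° = 67.041127
roll angle φ = 16.746° = 0.29227284 rad
x = r_b·(cos φ + φ·sin φ) = 67.041127·(0.95759148 + 0.29227284·0.28812942) = 69.843706
y = r_b·(sin φ − φ·cos φ) = 67.041127·(0.28812942 − 0.29227284·0.95759148) = 0.553186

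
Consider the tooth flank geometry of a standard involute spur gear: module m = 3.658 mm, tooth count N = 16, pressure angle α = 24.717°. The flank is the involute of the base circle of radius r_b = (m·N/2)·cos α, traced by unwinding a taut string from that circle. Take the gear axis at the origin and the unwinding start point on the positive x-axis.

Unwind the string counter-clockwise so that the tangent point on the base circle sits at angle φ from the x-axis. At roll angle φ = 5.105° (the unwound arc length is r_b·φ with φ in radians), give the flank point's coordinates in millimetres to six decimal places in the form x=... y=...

pitch radius r_p = m·N/2 = 3.658·16/2 = 29.264000
base radius r_b = r_p·cos α = 29.264000·cos 24.717° = 26.582954
roll angle φ = 5.105° = 0.08909906 rad
x = r_b·(cos φ + φ·sin φ) = 26.582954·(0.99603330 + 0.08909906·0.08898122) = 26.688261
y = r_b·(sin φ − φ·cos φ) = 26.582954·(0.08898122 − 0.08909906·0.99603330) = 0.006263

x=26.688261 y=0.006263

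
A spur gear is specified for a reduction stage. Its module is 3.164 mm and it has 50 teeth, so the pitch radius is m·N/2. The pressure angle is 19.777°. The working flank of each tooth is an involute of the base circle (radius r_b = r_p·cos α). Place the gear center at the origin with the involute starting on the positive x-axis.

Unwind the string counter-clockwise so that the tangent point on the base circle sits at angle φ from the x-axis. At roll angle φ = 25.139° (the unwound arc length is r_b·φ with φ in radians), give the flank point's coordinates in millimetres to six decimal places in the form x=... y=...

pitch radius r_p = m·N/2 = 3.164·50/2 = 79.100000
base radius r_b = r_p·cos α = 79.100000·cos 19.777° = 74.434419
roll angle φ = 25.139° = 0.43875832 rad
x = r_b·(cos φ + φ·sin φ) = 74.434419·(0.90527985 + 0.43875832·0.42481573) = 81.257917
y = r_b·(sin φ − φ·cos φ) = 74.434419·(0.42481573 − 0.43875832·0.90527985) = 2.055630

x=81.257917 y=2.055630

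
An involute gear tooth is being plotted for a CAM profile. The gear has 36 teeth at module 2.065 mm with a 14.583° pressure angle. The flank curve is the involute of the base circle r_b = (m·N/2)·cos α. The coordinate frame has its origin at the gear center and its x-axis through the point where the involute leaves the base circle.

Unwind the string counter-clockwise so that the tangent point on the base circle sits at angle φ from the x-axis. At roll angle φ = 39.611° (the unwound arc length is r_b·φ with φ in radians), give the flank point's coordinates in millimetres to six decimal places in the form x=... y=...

x=43.568895 y=3.775967

pitch radius r_p = m·N/2 = 2.065·36/2 = 37.170000
base radius r_b = r_p·cos α = 37.170000·cos 14.583° = 35.972528
roll angle φ = 39.611° = 0.69134237 rad
x = r_b·(cos φ + φ·sin φ) = 35.972528·(0.77039085 + 0.69134237·0.63757191) = 43.568895
y = r_b·(sin φ − φ·cos φ) = 35.972528·(0.63757191 − 0.69134237·0.77039085) = 3.775967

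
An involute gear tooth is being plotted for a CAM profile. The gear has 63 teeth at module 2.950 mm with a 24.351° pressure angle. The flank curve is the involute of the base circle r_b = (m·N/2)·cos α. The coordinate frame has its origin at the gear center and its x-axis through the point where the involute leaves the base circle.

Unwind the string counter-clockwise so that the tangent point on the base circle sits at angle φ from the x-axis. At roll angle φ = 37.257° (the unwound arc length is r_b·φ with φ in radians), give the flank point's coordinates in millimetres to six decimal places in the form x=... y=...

pitch radius r_p = m·N/2 = 2.950·63/2 = 92.925000
base radius r_b = r_p·cos α = 92.925000·cos 24.351° = 84.658078
roll angle φ = 37.257° = 0.65025732 rad
x = r_b·(cos φ + φ·sin φ) = 84.658078·(0.79592805 + 0.65025732·0.60539123) = 100.708244
y = r_b·(sin φ − φ·cos φ) = 84.658078·(0.60539123 − 0.65025732·0.79592805) = 7.435790

x=100.708244 y=7.435790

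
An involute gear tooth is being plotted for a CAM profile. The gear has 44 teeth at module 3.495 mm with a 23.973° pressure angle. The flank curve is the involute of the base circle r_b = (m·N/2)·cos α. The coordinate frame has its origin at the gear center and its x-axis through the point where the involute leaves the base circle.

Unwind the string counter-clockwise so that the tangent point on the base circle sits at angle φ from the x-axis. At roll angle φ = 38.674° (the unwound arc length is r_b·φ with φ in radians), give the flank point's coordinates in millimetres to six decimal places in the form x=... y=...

x=84.484798 y=6.879261

pitch radius r_p = m·N/2 = 3.495·44/2 = 76.890000
base radius r_b = r_p·cos α = 76.890000·cos 23.973° = 70.257240
roll angle φ = 38.674° = 0.67498863 rad
x = r_b·(cos φ + φ·sin φ) = 70.257240·(0.78071405 + 0.67498863·0.62488844) = 84.484798
y = r_b·(sin φ − φ·cos φ) = 70.257240·(0.62488844 − 0.67498863·0.78071405) = 6.879261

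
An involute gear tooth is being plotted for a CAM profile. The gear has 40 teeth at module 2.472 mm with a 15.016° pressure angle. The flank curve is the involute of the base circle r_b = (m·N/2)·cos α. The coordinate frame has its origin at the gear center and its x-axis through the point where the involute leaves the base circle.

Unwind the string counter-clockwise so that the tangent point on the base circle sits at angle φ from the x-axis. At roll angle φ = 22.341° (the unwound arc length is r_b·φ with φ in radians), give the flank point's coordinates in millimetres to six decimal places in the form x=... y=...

x=51.245087 y=0.929375

pitch radius r_p = m·N/2 = 2.472·40/2 = 49.440000
base radius r_b = r_p·cos α = 49.440000·cos 15.016° = 47.751798
roll angle φ = 22.341° = 0.38992401 rad
x = r_b·(cos φ + φ·sin φ) = 47.751798·(0.92493795 + 0.38992401·0.38011813) = 51.245087
y = r_b·(sin φ − φ·cos φ) = 47.751798·(0.38011813 − 0.38992401·0.92493795) = 0.929375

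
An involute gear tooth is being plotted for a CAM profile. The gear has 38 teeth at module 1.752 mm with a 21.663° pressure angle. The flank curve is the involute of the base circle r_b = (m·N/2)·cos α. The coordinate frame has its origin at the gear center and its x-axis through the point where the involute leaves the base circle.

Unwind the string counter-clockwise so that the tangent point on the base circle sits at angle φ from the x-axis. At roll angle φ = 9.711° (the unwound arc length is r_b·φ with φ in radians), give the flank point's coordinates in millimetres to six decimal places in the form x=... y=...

pitch radius r_p = m·N/2 = 1.752·38/2 = 33.288000
base radius r_b = r_p·cos α = 33.288000·cos 21.663° = 30.936907
roll angle φ = 9.711° = 0.16948892 rad
x = r_b·(cos φ + φ·sin φ) = 30.936907·(0.98567110 + 0.16948892·0.16867862) = 31.378075
y = r_b·(sin φ − φ·cos φ) = 30.936907·(0.16867862 − 0.16948892·0.98567110) = 0.050065

x=31.378075 y=0.050065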